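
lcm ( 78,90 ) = 1170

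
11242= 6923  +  4319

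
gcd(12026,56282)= 2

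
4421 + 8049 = 12470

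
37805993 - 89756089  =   -51950096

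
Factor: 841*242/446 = 101761/223  =  11^2*29^2*223^ ( -1) 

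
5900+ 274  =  6174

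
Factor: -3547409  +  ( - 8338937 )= -2^1*29^1*223^1 * 919^1 = - 11886346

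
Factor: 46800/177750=2^3*5^(-1 )*13^1*79^( - 1 )= 104/395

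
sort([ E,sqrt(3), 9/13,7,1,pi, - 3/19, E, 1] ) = [ - 3/19,9/13,1,1, sqrt(3), E,  E, pi, 7 ] 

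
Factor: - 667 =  - 23^1 * 29^1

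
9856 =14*704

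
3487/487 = 7+78/487 = 7.16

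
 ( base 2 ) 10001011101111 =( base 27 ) C76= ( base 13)40BC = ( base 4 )2023233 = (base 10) 8943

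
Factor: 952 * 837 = 2^3 * 3^3 * 7^1 * 17^1*31^1 = 796824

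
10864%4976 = 912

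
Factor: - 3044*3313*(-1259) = 12696727948 =2^2*761^1*1259^1  *  3313^1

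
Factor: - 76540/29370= - 2^1* 3^( - 1)*11^( - 1)*43^1=- 86/33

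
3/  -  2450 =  - 1+ 2447/2450 = - 0.00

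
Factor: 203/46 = 2^( - 1 )*7^1*23^( - 1)*29^1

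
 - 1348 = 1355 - 2703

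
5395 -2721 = 2674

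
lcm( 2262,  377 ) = 2262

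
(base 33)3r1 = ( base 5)113114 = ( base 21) 991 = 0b1000000111111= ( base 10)4159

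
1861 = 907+954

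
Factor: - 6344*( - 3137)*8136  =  2^6 * 3^2*13^1*61^1 * 113^1 * 3137^1 = 161915577408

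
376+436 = 812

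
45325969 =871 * 52039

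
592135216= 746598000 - 154462784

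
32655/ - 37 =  - 883  +  16/37 = -  882.57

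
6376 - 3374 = 3002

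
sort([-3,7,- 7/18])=[ - 3,-7/18,7]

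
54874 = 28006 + 26868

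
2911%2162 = 749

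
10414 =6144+4270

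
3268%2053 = 1215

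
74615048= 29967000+44648048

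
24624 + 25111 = 49735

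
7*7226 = 50582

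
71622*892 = 63886824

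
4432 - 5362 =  - 930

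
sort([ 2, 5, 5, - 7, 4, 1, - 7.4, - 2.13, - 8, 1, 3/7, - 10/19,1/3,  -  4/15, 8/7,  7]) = [ - 8, - 7.4, - 7,-2.13, - 10/19,  -  4/15, 1/3,3/7, 1,1, 8/7,2, 4, 5, 5, 7]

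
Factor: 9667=7^1*1381^1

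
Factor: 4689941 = 19^1* 246839^1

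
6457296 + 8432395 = 14889691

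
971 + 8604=9575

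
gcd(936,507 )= 39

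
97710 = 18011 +79699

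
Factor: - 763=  - 7^1*109^1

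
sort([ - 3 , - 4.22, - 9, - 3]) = [ - 9, - 4.22, - 3, - 3]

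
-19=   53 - 72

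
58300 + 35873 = 94173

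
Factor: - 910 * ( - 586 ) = 2^2 * 5^1  *  7^1 *13^1*293^1  =  533260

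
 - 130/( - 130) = 1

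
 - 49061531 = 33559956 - 82621487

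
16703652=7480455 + 9223197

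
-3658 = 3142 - 6800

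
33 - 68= - 35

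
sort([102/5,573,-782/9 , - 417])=[ - 417, - 782/9, 102/5,  573 ]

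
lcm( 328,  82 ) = 328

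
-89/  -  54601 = 89/54601  =  0.00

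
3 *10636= 31908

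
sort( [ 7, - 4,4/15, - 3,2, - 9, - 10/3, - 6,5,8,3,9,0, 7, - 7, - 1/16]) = [- 9, - 7,  -  6, - 4, - 10/3, - 3,-1/16, 0,4/15 , 2,3, 5, 7,7,8, 9 ]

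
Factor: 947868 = 2^2*3^1*78989^1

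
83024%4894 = 4720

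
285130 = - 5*(-57026 ) 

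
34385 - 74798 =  - 40413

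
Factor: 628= 2^2*157^1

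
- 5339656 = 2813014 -8152670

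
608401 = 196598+411803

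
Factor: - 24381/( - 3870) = 2^(-1 )* 3^2*5^( - 1 ) *7^1=   63/10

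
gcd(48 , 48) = 48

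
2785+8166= 10951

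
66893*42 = 2809506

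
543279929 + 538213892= 1081493821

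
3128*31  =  96968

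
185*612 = 113220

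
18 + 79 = 97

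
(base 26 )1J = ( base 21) 23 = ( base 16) 2d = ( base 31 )1e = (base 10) 45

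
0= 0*12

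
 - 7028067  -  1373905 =-8401972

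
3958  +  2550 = 6508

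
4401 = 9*489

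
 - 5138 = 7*(-734) 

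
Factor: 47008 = 2^5*13^1*113^1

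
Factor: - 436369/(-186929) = 107^(-1 )*479^1*911^1*1747^( -1 )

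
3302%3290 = 12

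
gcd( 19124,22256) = 4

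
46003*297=13662891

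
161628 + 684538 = 846166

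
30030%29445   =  585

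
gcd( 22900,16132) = 4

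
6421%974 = 577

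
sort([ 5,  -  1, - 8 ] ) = [ - 8 ,-1, 5]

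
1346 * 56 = 75376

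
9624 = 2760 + 6864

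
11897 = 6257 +5640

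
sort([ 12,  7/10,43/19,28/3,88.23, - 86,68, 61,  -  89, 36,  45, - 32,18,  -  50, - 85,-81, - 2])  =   [ - 89, - 86, - 85  , - 81, - 50, - 32, - 2, 7/10 , 43/19,  28/3, 12,18,  36,45, 61, 68, 88.23]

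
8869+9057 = 17926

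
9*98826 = 889434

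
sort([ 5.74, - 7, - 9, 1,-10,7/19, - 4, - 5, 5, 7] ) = [ - 10,-9, - 7,  -  5,- 4,7/19,1, 5,5.74,7 ]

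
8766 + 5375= 14141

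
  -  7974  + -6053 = - 14027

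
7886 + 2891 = 10777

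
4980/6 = 830 = 830.00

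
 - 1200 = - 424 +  - 776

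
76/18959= 76/18959 = 0.00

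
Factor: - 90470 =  -2^1 * 5^1*83^1*109^1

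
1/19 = 1/19 = 0.05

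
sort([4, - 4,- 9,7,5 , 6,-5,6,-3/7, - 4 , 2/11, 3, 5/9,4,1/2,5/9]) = [-9,- 5, - 4, -4,-3/7,  2/11,1/2,5/9, 5/9, 3, 4, 4 , 5,6, 6,7 ] 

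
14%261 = 14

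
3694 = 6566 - 2872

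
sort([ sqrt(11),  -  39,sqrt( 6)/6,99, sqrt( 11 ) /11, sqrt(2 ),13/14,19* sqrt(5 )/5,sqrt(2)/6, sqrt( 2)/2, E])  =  [ - 39, sqrt(2)/6, sqrt(11 )/11, sqrt(6)/6,sqrt(2 ) /2, 13/14, sqrt( 2),E, sqrt( 11) , 19*sqrt (5)/5,99 ]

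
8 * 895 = 7160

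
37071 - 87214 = -50143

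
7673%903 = 449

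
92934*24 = 2230416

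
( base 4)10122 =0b100011010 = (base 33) 8I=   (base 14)162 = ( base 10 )282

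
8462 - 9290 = - 828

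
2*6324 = 12648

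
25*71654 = 1791350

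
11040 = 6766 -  - 4274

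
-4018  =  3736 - 7754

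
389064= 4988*78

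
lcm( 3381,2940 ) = 67620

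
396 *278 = 110088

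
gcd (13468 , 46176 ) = 1924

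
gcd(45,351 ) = 9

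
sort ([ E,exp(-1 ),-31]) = [  -  31,exp(  -  1) , E ]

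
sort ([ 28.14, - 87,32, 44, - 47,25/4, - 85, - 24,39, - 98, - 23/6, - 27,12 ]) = [- 98 , - 87, - 85, - 47, - 27, - 24,- 23/6,25/4,12, 28.14  ,  32, 39,44] 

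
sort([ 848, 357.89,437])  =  [ 357.89,437,848 ]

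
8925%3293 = 2339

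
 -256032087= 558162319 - 814194406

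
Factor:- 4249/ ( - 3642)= 2^(  -  1)*3^( - 1 )*7^1 = 7/6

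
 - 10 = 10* ( - 1)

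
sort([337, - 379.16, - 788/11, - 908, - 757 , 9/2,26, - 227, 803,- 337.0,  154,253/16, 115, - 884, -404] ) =[ - 908, - 884, - 757, - 404, - 379.16, - 337.0, - 227, - 788/11, 9/2,253/16, 26,115 , 154, 337,803]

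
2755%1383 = 1372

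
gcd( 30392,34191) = 3799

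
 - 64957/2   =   - 64957/2 = -  32478.50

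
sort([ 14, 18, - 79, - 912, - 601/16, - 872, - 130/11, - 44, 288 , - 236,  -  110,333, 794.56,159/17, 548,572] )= [  -  912, - 872, - 236, - 110,-79, - 44, - 601/16,  -  130/11,  159/17,14,18,288 , 333,548 , 572,  794.56] 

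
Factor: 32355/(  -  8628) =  - 15/4 = - 2^ (- 2) *3^1 * 5^1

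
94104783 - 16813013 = 77291770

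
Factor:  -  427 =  - 7^1*61^1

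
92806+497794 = 590600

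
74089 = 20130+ 53959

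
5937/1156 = 5 + 157/1156 =5.14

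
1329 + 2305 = 3634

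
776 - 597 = 179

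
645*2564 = 1653780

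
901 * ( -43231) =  - 38951131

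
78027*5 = 390135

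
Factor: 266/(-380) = -2^( - 1)*5^( - 1 )*7^1 = - 7/10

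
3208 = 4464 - 1256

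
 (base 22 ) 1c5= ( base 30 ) P3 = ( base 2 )1011110001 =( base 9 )1026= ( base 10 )753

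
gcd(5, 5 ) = 5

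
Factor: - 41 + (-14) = - 55 = - 5^1*11^1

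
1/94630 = 1/94630 = 0.00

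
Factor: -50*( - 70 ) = 3500 = 2^2*5^3* 7^1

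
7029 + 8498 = 15527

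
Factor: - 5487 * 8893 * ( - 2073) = 101153882043=3^2*31^1*59^1*691^1*8893^1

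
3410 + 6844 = 10254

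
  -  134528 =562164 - 696692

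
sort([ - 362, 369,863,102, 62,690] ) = [ - 362, 62, 102,369,  690 , 863]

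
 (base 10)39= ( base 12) 33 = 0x27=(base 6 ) 103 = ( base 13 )30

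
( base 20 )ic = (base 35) am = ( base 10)372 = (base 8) 564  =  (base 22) GK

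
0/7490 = 0 = 0.00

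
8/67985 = 8/67985 = 0.00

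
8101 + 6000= 14101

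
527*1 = 527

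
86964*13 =1130532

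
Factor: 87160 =2^3*5^1*2179^1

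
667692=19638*34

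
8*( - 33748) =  - 269984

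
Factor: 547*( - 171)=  - 3^2 * 19^1*  547^1 = - 93537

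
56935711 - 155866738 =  - 98931027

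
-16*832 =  - 13312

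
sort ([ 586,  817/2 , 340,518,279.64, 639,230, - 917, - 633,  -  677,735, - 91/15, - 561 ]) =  [ - 917, - 677, - 633,-561,-91/15, 230,  279.64,340,817/2,  518, 586,639 , 735 ] 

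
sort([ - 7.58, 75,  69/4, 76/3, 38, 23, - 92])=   [-92, - 7.58, 69/4, 23, 76/3, 38, 75]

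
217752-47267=170485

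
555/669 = 185/223=0.83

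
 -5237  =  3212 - 8449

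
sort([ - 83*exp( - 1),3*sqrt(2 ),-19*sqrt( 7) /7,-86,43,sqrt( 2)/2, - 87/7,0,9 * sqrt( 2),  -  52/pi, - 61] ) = [ - 86, - 61, - 83* exp ( - 1),-52/pi,-87/7, - 19*sqrt(7)/7,0,sqrt(2 ) /2,3*sqrt(2), 9*sqrt(2 ),43] 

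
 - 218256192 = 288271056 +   -  506527248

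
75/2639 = 75/2639= 0.03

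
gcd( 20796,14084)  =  4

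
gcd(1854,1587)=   3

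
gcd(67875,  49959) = 3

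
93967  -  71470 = 22497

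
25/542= 25/542 = 0.05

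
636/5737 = 636/5737 = 0.11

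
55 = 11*5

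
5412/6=902= 902.00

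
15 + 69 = 84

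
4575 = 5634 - 1059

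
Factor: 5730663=3^1*47^1*  97^1*419^1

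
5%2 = 1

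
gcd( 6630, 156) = 78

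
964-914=50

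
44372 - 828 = 43544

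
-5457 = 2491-7948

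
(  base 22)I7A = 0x22ac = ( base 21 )k2e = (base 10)8876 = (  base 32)8LC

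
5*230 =1150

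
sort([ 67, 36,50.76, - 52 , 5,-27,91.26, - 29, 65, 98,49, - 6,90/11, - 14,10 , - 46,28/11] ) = [ - 52,-46, - 29,-27, -14, - 6, 28/11,5,90/11,10,36, 49,50.76,65,67, 91.26, 98]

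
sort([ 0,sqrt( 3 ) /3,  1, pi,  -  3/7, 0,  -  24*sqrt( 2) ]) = [ - 24*sqrt(2 ), - 3/7,0, 0,sqrt ( 3) /3, 1 , pi ] 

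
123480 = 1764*70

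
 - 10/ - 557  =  10/557  =  0.02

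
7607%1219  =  293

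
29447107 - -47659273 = 77106380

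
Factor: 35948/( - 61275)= - 44/75 = - 2^2*3^ ( - 1 ) * 5^ ( - 2)*11^1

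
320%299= 21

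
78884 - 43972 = 34912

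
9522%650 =422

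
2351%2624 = 2351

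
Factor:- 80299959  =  - 3^1*17^1*761^1*  2069^1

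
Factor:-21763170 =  - 2^1 * 3^2 * 5^1*11^1*  13^1* 19^1*89^1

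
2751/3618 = 917/1206 =0.76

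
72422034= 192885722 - 120463688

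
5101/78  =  65 + 31/78  =  65.40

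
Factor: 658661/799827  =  3^( - 1)*7^( - 2)*709^1*929^1*5441^( - 1 )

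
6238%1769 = 931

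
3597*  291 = 1046727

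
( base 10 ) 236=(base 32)7c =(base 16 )ec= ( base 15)10B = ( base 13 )152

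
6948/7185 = 2316/2395  =  0.97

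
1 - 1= 0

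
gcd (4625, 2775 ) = 925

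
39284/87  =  39284/87 = 451.54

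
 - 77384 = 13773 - 91157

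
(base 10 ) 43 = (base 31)1c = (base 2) 101011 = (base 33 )1a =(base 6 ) 111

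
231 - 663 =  - 432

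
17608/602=29 + 75/301 = 29.25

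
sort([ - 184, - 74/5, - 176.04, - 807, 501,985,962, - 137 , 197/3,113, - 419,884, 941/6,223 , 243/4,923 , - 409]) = [- 807, - 419,-409, - 184, - 176.04  , - 137, - 74/5,243/4,197/3, 113, 941/6,223,501,884,923,962, 985]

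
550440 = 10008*55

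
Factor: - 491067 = -3^2 * 54563^1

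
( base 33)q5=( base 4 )31133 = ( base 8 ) 1537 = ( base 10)863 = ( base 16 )35F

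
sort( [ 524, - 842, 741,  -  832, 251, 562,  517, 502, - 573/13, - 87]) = [ - 842,-832, - 87,-573/13,  251,  502, 517, 524,562,  741]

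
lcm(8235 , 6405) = 57645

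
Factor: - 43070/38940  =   - 2^( - 1)*3^ ( - 1)*11^(-1)*73^1 = -73/66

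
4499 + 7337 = 11836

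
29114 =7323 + 21791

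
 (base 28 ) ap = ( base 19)g1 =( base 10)305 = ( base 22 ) dj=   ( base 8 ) 461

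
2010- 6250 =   -  4240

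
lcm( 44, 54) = 1188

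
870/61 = 14 +16/61=14.26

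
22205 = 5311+16894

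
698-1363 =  - 665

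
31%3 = 1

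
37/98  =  37/98 = 0.38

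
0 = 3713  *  0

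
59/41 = 59/41 = 1.44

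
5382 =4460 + 922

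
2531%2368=163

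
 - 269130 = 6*( - 44855 )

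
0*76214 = 0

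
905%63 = 23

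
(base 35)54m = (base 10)6287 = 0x188f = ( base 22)CLH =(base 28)80F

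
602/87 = 602/87 = 6.92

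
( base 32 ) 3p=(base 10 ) 121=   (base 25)4l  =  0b1111001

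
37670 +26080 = 63750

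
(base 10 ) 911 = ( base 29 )12c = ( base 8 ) 1617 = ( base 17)32A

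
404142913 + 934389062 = 1338531975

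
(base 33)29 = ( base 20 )3F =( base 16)4B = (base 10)75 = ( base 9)83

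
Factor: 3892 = 2^2  *  7^1*139^1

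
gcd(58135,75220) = 5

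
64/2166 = 32/1083 = 0.03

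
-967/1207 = - 967/1207 = - 0.80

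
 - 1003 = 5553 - 6556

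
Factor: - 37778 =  - 2^1*13^1*1453^1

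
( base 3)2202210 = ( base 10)2019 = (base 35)1MO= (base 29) 2BI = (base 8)3743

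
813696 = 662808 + 150888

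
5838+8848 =14686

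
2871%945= 36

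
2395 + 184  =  2579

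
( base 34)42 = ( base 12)B6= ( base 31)4e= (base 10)138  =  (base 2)10001010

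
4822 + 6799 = 11621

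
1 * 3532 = 3532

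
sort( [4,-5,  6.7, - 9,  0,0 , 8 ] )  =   [ - 9, - 5, 0, 0,4 , 6.7, 8 ]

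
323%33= 26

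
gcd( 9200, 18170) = 230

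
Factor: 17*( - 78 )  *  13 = - 17238 = - 2^1 *3^1*13^2*17^1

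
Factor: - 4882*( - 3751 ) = 2^1*11^2*31^1*2441^1=18312382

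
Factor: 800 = 2^5*5^2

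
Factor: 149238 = 2^1*3^2*8291^1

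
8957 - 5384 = 3573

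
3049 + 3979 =7028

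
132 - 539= -407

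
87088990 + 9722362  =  96811352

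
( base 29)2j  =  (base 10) 77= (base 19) 41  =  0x4d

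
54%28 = 26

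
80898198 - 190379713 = - 109481515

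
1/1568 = 1/1568= 0.00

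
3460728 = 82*42204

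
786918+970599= 1757517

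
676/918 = 338/459 = 0.74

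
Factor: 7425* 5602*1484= 61726757400 = 2^3*3^3  *  5^2*7^1*11^1 * 53^1*2801^1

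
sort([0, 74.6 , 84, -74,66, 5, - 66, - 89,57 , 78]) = [ - 89, - 74,- 66, 0, 5,57,66, 74.6, 78,  84]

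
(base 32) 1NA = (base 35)1FK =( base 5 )24040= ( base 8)3352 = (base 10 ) 1770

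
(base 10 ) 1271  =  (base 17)46d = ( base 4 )103313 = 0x4f7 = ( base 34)13d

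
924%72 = 60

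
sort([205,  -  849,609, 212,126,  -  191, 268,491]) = [ - 849, - 191, 126,205,212,268, 491,  609] 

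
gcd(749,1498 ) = 749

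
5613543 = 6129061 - 515518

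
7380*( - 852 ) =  - 6287760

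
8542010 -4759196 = 3782814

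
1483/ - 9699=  - 1483/9699 = -0.15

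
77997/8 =9749 + 5/8 = 9749.62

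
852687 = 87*9801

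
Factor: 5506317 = 3^2*17^2 * 29^1*73^1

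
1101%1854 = 1101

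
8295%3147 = 2001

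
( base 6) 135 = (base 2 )111011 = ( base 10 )59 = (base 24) 2b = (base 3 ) 2012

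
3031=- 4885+7916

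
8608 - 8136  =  472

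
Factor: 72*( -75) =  - 5400 = - 2^3 * 3^3*5^2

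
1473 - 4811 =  - 3338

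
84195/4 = 84195/4 = 21048.75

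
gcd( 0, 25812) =25812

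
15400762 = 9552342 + 5848420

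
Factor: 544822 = 2^1 *272411^1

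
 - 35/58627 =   -  1 + 58592/58627 = -0.00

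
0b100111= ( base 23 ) 1G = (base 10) 39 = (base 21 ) 1i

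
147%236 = 147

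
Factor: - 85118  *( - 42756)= 3639305208  =  2^3*3^1*7^1*11^1*53^1*73^1*509^1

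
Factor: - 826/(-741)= 2^1*3^( - 1)*7^1*13^( - 1 ) * 19^( - 1)*59^1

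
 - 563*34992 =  - 19700496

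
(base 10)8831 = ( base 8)21177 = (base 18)194b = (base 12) 513B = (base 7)34514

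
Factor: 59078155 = 5^1  *83^1*142357^1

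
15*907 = 13605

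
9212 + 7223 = 16435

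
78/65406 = 13/10901 = 0.00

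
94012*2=188024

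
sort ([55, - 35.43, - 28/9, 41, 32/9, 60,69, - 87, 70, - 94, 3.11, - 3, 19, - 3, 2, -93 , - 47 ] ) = [ - 94, - 93, - 87,  -  47,-35.43, - 28/9, - 3,-3,2, 3.11, 32/9, 19,41,55, 60, 69,70]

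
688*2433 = 1673904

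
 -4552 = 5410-9962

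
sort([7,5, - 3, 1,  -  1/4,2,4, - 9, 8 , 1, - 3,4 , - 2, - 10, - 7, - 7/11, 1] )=[ - 10 , - 9, - 7, - 3, - 3 , - 2,-7/11, - 1/4,1 , 1,1,2, 4, 4,5, 7,8] 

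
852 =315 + 537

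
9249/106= 9249/106 = 87.25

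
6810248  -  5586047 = 1224201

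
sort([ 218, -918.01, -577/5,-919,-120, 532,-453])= [ - 919,-918.01, - 453, - 120, - 577/5,218,532]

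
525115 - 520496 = 4619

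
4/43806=2/21903 =0.00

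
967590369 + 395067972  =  1362658341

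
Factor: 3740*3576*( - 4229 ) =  - 56559660960 =- 2^5*3^1*5^1 * 11^1*17^1*149^1*4229^1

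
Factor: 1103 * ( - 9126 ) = -10065978 = -2^1*3^3*13^2*1103^1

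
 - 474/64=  - 237/32 = -7.41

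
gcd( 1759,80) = 1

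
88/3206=44/1603 = 0.03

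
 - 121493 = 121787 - 243280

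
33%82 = 33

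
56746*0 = 0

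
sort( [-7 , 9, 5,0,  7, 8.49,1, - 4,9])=[ - 7, - 4,0, 1, 5,7, 8.49,9, 9 ]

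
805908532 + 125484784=931393316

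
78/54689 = 78/54689 =0.00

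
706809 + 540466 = 1247275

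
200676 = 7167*28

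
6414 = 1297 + 5117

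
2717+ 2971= 5688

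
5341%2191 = 959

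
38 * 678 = 25764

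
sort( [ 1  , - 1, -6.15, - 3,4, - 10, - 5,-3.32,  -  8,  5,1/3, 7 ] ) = [ - 10, - 8,-6.15, - 5,  -  3.32, - 3, -1, 1/3,1, 4, 5,7 ] 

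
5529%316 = 157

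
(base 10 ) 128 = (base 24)58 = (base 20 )68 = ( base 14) 92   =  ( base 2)10000000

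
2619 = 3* 873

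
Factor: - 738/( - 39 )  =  2^1*3^1*13^( - 1) * 41^1 = 246/13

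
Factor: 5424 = 2^4 * 3^1* 113^1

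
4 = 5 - 1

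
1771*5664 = 10030944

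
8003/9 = 8003/9 = 889.22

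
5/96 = 5/96 = 0.05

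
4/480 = 1/120 = 0.01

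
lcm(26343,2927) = 26343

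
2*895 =1790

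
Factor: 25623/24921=71^( - 1 )*73^1 = 73/71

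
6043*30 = 181290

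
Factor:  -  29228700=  - 2^2 * 3^1 * 5^2*97429^1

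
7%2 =1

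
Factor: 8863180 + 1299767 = 10162947 = 3^1*31^1*109279^1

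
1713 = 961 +752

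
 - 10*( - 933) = 9330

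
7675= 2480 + 5195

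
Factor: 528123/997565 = 3^1*5^( - 1 )*131^( - 1)  *1523^( -1 )*176041^1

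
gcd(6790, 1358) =1358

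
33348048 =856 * 38958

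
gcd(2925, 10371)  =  3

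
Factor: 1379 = 7^1 * 197^1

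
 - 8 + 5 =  - 3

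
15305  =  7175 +8130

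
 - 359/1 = -359=- 359.00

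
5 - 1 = 4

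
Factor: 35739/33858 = 2^( - 1 )*3^( - 2 )*19^1 = 19/18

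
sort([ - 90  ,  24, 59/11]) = [ - 90, 59/11, 24 ]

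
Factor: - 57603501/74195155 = - 3^3*5^ ( - 1 )*59^( - 1)*163^( - 1)*1543^(  -  1)*2133463^1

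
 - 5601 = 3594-9195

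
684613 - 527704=156909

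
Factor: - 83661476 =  - 2^2*20915369^1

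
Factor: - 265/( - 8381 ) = 5^1*17^( - 2 )*29^( - 1) * 53^1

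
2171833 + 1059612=3231445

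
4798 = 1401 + 3397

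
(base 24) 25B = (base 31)1AC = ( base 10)1283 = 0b10100000011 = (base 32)183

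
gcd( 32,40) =8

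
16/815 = 16/815 = 0.02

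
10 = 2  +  8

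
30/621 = 10/207=0.05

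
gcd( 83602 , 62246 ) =2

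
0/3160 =0= 0.00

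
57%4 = 1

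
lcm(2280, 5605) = 134520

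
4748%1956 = 836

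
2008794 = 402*4997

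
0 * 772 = 0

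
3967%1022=901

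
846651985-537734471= 308917514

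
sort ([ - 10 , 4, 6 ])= [ - 10, 4, 6]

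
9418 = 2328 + 7090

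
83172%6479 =5424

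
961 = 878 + 83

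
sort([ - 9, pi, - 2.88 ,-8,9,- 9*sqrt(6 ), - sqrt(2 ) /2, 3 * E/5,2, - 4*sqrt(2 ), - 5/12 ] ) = [ - 9*sqrt ( 6 ), - 9, - 8, - 4* sqrt(2), - 2.88, - sqrt(2 ) /2,-5/12, 3*E/5, 2,pi,9] 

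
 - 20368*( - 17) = 346256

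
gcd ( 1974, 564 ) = 282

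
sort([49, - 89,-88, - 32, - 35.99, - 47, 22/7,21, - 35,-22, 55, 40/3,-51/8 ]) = [- 89, - 88, - 47, - 35.99, - 35, - 32 , - 22,-51/8, 22/7,40/3, 21,  49, 55]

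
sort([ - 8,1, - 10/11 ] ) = [ - 8, - 10/11,1]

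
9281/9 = 1031 + 2/9 = 1031.22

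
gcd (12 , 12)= 12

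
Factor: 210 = 2^1 * 3^1*5^1*7^1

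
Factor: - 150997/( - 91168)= 2^ (-5)*53^1 = 53/32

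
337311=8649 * 39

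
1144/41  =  1144/41= 27.90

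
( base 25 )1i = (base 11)3a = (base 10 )43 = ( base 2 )101011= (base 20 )23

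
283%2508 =283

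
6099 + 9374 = 15473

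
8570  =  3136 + 5434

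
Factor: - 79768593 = - 3^2* 19^1*466483^1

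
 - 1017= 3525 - 4542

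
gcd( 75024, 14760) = 72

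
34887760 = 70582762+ - 35695002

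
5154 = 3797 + 1357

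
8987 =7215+1772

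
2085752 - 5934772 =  - 3849020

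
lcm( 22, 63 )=1386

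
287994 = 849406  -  561412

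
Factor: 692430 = 2^1 * 3^1*5^1*23081^1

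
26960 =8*3370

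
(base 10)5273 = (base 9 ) 7208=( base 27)768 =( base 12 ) 3075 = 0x1499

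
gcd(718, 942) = 2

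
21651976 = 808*26797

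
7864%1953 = 52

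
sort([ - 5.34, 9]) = [ - 5.34, 9 ] 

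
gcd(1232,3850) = 154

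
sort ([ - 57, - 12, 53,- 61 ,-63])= [-63 ,-61, - 57,  -  12, 53 ] 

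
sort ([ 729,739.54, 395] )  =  [395, 729,739.54 ] 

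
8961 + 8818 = 17779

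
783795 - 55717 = 728078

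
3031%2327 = 704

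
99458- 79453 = 20005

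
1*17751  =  17751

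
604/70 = 8 + 22/35 = 8.63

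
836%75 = 11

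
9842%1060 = 302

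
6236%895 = 866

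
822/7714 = 411/3857 = 0.11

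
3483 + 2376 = 5859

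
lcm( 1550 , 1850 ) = 57350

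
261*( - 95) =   -  24795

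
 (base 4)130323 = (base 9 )2476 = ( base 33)1n3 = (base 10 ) 1851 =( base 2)11100111011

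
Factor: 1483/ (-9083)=  -  31^( - 1)* 293^( - 1 )*1483^1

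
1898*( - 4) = -7592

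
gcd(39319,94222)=1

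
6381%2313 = 1755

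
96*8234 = 790464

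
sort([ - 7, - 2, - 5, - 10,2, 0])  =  [ - 10 , - 7 , - 5, - 2,0,2 ]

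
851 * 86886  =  73939986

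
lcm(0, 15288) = 0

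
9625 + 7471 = 17096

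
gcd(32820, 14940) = 60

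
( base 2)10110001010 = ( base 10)1418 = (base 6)10322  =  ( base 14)734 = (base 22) 2KA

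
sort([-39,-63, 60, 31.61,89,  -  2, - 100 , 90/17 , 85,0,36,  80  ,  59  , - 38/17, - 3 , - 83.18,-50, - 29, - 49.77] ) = [ - 100, -83.18, - 63, - 50, - 49.77, - 39, - 29,-3 , - 38/17, - 2,0,  90/17,31.61,36,59,60  ,  80, 85,89] 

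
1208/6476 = 302/1619 = 0.19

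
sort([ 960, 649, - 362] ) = [ - 362 , 649, 960 ] 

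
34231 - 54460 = -20229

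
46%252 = 46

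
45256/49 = 923+29/49 = 923.59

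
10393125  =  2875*3615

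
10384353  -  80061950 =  - 69677597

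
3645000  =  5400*675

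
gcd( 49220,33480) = 20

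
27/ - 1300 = -27/1300 = - 0.02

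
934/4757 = 934/4757 = 0.20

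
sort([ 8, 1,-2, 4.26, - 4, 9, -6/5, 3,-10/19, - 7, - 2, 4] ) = [ - 7, - 4 , - 2 , - 2, - 6/5, - 10/19,1, 3 , 4, 4.26,8 , 9]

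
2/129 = 2/129=0.02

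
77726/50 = 38863/25=   1554.52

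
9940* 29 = 288260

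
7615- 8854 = - 1239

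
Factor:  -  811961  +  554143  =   - 257818 = -2^1*11^1*11719^1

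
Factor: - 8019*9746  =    -  78153174=- 2^1*3^6*11^2*443^1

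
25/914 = 25/914 = 0.03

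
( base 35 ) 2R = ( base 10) 97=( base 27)3G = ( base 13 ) 76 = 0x61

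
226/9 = 25 + 1/9=   25.11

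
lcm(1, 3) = 3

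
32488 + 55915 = 88403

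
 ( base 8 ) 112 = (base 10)74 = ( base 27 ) 2K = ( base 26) 2m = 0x4A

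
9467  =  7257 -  - 2210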